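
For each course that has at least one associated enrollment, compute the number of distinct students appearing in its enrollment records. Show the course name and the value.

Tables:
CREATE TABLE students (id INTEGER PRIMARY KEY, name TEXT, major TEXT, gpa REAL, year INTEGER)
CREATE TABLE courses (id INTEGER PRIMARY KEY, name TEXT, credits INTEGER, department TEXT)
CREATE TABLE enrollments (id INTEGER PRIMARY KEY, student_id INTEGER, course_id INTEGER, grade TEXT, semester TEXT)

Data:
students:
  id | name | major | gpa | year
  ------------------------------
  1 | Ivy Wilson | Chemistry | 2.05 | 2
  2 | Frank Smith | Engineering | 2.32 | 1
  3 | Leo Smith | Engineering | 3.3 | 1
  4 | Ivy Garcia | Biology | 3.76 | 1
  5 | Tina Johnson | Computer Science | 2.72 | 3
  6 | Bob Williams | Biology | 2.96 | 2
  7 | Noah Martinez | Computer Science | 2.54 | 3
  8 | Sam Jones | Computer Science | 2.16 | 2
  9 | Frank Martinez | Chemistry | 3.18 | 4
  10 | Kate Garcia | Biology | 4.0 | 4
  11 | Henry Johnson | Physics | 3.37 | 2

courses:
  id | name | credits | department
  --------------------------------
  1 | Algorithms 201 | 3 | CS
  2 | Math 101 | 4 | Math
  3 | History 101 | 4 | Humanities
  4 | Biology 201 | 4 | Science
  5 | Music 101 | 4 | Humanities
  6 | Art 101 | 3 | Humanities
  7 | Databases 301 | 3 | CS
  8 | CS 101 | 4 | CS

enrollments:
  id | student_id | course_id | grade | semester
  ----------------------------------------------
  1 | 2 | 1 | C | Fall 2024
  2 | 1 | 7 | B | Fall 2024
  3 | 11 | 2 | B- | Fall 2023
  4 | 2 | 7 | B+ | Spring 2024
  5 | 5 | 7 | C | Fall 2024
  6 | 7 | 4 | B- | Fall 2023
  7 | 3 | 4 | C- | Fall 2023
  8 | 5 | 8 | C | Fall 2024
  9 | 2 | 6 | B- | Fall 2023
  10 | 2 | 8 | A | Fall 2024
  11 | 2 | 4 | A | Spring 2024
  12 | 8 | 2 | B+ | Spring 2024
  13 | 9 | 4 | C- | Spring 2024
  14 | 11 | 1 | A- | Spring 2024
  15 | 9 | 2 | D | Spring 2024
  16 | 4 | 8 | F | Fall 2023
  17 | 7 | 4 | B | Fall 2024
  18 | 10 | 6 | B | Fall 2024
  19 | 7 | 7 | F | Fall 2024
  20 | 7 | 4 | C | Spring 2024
SELECT p.name, COUNT(DISTINCT c.student_id) AS distinct_student_count FROM enrollments c JOIN courses p ON c.course_id = p.id GROUP BY p.id, p.name

Execution result:
name | distinct_student_count
Algorithms 201 | 2
Math 101 | 3
Biology 201 | 4
Art 101 | 2
Databases 301 | 4
CS 101 | 3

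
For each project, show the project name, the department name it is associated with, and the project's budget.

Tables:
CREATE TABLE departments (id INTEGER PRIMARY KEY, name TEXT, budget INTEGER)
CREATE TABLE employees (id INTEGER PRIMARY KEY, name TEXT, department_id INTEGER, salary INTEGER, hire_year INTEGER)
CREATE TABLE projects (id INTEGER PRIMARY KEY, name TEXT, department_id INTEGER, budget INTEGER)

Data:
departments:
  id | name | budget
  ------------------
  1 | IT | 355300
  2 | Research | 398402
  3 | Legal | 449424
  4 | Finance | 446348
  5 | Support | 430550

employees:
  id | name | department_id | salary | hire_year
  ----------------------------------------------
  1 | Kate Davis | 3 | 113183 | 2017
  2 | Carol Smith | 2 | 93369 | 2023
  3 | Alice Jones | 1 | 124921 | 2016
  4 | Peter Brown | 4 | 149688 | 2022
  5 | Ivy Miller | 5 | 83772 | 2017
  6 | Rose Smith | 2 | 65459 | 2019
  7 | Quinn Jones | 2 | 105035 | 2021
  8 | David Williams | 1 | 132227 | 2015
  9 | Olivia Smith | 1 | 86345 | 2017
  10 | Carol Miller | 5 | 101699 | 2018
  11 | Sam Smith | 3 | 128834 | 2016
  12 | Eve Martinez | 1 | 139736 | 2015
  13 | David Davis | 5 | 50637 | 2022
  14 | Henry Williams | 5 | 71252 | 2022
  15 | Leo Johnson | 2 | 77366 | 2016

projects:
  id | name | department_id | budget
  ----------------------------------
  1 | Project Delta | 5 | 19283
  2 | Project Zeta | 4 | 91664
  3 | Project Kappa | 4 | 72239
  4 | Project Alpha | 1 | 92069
SELECT c.name, p.name AS department, c.budget FROM projects c JOIN departments p ON c.department_id = p.id

Execution result:
name | department | budget
Project Delta | Support | 19283
Project Zeta | Finance | 91664
Project Kappa | Finance | 72239
Project Alpha | IT | 92069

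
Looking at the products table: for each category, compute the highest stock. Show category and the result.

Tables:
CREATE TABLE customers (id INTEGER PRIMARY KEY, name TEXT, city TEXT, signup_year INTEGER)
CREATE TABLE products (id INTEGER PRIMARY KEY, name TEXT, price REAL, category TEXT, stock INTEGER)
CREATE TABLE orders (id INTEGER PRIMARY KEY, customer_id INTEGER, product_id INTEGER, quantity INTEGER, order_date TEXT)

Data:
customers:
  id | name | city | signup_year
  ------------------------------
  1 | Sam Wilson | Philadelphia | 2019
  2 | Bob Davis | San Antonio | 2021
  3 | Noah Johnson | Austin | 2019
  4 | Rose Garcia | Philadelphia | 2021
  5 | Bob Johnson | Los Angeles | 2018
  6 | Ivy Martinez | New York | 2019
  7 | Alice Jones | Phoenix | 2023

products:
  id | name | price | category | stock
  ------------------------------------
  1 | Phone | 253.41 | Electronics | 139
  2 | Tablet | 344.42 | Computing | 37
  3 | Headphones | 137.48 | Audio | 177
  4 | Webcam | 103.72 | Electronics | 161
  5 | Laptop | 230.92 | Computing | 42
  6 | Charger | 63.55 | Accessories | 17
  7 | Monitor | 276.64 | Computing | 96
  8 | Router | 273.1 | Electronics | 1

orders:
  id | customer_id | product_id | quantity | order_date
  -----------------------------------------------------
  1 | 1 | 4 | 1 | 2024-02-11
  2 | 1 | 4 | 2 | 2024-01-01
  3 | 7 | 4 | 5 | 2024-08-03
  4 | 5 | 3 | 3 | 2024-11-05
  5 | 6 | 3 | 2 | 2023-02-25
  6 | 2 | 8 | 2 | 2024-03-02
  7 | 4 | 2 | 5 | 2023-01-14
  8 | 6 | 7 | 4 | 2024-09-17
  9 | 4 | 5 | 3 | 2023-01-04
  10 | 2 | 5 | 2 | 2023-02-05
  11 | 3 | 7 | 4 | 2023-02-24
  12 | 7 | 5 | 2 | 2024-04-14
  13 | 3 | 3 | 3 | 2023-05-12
SELECT category, MAX(stock) AS max_stock FROM products GROUP BY category

Execution result:
category | max_stock
Accessories | 17
Audio | 177
Computing | 96
Electronics | 161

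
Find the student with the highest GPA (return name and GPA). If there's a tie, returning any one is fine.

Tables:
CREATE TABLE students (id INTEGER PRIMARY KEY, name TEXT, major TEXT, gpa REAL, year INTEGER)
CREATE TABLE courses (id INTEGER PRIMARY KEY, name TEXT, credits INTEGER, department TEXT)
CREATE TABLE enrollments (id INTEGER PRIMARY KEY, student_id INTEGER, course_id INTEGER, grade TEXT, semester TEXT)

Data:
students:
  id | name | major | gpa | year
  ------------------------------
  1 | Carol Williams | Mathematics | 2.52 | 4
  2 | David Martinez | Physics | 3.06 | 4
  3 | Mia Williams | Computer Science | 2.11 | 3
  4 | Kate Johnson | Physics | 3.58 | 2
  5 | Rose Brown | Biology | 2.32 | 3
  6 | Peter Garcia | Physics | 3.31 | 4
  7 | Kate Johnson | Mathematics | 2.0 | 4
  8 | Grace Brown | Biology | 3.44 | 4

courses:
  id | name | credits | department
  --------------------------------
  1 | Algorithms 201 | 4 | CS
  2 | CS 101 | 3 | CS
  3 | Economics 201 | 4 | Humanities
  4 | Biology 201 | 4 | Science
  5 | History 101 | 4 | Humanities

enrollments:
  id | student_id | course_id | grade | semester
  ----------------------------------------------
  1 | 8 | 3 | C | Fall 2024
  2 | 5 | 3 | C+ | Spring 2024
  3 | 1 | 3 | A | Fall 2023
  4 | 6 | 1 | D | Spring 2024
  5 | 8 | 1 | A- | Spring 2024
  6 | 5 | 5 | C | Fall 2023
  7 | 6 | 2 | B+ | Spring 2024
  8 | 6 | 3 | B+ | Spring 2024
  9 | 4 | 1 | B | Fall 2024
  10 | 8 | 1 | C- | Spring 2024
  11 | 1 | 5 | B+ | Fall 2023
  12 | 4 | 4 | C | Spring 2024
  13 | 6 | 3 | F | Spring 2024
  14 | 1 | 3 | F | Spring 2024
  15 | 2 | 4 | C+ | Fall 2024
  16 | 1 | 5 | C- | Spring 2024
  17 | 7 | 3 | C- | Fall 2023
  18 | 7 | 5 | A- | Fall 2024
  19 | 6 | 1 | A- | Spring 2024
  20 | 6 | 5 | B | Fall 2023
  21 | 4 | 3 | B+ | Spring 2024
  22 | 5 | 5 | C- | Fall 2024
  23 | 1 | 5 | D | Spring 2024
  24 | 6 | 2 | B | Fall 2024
SELECT name, gpa FROM students ORDER BY gpa DESC LIMIT 1

Execution result:
name | gpa
Kate Johnson | 3.58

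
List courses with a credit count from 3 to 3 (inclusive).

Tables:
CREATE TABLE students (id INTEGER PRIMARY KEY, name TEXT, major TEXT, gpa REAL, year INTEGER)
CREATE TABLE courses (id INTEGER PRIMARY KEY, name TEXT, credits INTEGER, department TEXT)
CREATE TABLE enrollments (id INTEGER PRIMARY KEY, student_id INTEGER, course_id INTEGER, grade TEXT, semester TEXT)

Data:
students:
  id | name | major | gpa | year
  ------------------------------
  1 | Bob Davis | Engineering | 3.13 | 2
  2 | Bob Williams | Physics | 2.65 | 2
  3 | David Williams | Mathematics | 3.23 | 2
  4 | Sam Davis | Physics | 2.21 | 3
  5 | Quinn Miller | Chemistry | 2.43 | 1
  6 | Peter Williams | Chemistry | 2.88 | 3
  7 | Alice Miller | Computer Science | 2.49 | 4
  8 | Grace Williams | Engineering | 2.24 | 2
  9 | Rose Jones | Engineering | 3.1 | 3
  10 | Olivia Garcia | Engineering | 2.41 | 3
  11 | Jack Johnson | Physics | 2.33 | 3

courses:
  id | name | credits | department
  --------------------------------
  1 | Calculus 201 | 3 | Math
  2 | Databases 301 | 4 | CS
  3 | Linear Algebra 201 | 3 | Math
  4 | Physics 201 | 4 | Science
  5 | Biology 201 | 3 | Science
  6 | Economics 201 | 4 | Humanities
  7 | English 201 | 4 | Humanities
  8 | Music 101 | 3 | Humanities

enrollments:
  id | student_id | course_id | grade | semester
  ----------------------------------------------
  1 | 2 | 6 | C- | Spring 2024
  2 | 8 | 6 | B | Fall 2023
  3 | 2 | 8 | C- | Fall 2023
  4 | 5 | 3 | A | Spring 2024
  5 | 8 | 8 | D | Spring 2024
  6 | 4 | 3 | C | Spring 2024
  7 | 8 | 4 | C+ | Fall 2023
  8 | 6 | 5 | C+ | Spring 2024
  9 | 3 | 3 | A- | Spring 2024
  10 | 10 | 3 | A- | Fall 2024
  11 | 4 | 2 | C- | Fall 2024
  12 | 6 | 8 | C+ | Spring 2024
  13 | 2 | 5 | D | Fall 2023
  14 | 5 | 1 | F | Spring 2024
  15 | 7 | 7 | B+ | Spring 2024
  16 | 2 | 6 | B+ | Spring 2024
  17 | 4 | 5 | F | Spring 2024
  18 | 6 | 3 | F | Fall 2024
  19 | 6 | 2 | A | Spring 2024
SELECT name, credits FROM courses WHERE credits BETWEEN 3 AND 3

Execution result:
name | credits
Calculus 201 | 3
Linear Algebra 201 | 3
Biology 201 | 3
Music 101 | 3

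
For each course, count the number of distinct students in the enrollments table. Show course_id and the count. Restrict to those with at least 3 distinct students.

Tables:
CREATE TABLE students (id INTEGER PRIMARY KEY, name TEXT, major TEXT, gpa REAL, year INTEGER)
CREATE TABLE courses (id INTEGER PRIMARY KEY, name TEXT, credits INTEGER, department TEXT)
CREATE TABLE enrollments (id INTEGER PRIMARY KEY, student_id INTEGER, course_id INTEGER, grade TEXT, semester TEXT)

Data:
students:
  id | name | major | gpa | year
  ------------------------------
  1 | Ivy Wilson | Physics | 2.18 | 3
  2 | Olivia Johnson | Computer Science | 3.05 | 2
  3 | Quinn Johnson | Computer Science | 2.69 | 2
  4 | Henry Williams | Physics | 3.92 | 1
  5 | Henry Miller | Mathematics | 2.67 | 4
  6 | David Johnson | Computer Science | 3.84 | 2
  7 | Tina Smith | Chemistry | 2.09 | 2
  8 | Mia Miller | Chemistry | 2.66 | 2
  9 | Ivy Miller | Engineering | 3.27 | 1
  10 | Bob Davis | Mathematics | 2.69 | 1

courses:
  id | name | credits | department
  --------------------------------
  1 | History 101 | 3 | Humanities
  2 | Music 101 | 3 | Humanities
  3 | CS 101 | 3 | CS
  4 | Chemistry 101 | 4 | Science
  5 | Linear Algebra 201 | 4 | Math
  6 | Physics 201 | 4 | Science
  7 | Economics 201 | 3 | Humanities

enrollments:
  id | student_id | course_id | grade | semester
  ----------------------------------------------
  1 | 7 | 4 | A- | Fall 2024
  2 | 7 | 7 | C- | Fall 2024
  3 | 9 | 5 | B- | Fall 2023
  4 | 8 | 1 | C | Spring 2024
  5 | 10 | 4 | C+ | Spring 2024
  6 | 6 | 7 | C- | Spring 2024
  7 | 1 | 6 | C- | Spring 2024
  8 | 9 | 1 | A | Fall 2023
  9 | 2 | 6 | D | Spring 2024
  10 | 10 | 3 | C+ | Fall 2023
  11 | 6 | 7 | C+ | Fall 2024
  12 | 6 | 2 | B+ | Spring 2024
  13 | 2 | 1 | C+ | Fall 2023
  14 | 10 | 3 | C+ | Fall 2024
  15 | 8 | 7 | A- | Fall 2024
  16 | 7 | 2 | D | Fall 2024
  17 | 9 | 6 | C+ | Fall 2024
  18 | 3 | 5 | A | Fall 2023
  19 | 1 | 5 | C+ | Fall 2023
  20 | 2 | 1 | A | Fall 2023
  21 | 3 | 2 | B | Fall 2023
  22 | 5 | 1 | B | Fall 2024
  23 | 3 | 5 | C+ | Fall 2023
SELECT course_id, COUNT(DISTINCT student_id) AS distinct_student_count FROM enrollments GROUP BY course_id HAVING COUNT(DISTINCT student_id) >= 3

Execution result:
course_id | distinct_student_count
1 | 4
2 | 3
5 | 3
6 | 3
7 | 3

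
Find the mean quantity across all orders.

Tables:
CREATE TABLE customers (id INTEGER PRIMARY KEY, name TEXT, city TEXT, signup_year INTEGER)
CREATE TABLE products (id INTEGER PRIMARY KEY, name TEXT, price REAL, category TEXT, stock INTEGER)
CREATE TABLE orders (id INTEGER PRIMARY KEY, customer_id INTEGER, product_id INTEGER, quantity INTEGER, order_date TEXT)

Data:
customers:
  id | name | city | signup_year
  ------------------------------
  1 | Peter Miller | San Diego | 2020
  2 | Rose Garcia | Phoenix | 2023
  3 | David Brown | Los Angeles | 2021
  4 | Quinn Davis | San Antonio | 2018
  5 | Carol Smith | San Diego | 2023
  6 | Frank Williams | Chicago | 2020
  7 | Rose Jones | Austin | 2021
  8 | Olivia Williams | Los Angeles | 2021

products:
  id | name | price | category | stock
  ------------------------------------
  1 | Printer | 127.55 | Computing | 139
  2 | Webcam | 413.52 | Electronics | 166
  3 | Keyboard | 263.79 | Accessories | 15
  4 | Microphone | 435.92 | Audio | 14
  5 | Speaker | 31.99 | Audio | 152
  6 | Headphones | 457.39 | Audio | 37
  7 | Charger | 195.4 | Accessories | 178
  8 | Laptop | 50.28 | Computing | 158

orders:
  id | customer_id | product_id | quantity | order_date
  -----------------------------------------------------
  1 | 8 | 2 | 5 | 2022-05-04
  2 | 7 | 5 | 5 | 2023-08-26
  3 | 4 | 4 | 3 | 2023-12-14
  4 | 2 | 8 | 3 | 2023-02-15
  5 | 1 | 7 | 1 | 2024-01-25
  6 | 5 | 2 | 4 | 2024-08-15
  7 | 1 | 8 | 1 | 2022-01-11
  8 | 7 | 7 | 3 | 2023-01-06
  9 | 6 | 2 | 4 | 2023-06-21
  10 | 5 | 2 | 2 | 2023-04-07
SELECT AVG(quantity) FROM orders

Execution result:
3.10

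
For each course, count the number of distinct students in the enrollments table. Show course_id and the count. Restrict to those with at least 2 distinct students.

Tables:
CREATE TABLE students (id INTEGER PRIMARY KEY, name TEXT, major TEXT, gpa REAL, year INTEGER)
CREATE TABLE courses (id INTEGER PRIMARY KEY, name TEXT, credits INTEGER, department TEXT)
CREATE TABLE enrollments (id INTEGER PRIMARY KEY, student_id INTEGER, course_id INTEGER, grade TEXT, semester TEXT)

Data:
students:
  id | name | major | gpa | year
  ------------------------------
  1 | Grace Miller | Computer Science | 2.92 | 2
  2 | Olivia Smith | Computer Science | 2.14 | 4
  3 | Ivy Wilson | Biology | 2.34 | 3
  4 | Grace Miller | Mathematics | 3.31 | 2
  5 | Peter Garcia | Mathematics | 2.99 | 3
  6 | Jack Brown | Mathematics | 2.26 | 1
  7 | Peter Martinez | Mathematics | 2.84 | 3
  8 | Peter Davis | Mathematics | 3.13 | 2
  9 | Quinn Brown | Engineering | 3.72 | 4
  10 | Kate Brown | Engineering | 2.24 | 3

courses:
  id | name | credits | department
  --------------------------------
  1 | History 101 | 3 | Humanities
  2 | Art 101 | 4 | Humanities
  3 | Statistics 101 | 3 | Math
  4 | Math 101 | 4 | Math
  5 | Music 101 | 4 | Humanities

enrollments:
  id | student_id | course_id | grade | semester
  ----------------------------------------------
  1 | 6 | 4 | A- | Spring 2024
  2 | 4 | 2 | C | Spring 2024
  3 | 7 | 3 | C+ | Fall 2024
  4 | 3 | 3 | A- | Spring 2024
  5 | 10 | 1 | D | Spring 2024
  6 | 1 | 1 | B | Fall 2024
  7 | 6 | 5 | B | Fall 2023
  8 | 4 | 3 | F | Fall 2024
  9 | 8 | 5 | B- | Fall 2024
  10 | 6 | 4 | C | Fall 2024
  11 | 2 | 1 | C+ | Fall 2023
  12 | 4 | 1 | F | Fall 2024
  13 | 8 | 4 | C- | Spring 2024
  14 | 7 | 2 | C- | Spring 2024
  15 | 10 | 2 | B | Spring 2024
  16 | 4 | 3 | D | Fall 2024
SELECT course_id, COUNT(DISTINCT student_id) AS distinct_student_count FROM enrollments GROUP BY course_id HAVING COUNT(DISTINCT student_id) >= 2

Execution result:
course_id | distinct_student_count
1 | 4
2 | 3
3 | 3
4 | 2
5 | 2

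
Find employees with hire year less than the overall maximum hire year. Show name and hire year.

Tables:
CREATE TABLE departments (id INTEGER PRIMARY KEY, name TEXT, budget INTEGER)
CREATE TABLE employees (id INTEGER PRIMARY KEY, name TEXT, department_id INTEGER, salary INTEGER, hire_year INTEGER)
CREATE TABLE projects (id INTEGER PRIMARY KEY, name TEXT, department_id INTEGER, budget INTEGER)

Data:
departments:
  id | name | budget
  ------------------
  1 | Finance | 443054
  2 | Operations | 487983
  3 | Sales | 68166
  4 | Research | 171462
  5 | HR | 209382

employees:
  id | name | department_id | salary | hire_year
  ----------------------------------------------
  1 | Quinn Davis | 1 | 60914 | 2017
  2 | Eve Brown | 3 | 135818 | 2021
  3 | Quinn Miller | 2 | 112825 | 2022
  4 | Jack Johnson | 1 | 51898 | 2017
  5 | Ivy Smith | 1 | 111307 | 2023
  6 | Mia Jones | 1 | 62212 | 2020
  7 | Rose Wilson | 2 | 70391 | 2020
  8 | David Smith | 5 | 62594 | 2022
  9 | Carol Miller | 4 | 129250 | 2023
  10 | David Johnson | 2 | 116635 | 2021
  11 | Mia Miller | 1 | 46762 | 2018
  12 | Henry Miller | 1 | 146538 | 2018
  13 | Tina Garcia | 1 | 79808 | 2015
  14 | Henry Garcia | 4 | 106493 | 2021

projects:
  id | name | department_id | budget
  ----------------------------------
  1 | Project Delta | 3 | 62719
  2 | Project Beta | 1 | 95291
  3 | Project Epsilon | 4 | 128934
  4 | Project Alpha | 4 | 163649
SELECT name, hire_year FROM employees WHERE hire_year < (SELECT MAX(hire_year) FROM employees)

Execution result:
name | hire_year
Quinn Davis | 2017
Eve Brown | 2021
Quinn Miller | 2022
Jack Johnson | 2017
Mia Jones | 2020
Rose Wilson | 2020
David Smith | 2022
David Johnson | 2021
Mia Miller | 2018
Henry Miller | 2018
Tina Garcia | 2015
Henry Garcia | 2021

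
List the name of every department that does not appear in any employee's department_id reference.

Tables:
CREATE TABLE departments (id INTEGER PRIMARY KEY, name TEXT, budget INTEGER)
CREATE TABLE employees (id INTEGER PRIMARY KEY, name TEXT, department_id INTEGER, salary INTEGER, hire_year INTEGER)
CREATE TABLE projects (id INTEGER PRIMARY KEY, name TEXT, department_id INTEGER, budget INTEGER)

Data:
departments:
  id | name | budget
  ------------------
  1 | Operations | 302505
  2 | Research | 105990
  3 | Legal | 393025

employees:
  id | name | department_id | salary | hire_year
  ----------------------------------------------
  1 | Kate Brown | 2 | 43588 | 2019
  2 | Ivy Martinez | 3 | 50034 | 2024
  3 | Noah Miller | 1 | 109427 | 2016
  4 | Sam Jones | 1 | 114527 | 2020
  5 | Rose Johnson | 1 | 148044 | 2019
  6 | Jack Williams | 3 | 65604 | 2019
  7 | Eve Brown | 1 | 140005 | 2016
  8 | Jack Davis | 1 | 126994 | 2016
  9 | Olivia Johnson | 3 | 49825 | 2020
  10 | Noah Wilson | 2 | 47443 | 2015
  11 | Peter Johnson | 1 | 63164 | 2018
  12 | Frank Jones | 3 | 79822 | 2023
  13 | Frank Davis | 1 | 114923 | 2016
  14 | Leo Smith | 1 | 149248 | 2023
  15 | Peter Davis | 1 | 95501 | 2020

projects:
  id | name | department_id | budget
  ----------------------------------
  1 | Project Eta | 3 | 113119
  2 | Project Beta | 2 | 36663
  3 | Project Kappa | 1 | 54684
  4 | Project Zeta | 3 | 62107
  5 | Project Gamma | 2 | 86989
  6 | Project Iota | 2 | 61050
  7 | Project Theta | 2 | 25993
SELECT p.name FROM departments p LEFT JOIN employees c ON c.department_id = p.id WHERE c.id IS NULL

Execution result:
(no rows)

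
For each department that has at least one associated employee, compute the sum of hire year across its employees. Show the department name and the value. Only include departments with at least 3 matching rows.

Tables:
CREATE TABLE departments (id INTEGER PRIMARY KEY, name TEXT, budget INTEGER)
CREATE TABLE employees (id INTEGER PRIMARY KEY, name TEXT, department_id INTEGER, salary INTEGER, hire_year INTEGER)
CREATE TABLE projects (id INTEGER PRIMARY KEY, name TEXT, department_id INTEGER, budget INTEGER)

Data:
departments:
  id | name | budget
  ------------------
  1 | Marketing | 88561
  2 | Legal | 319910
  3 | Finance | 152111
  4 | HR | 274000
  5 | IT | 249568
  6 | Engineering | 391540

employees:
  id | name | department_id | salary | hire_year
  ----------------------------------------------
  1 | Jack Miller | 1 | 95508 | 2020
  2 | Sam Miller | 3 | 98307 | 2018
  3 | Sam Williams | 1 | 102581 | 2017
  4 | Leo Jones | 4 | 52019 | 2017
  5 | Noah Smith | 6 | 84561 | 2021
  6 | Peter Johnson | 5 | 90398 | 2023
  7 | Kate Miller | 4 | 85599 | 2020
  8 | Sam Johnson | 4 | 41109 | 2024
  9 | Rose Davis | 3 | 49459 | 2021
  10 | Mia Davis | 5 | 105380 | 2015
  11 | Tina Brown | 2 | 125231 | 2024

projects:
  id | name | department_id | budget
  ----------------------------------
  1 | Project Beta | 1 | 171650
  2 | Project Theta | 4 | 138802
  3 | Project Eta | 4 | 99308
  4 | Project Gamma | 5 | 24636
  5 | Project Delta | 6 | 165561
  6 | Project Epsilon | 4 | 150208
SELECT p.name, SUM(c.hire_year) AS sum_hire_year FROM employees c JOIN departments p ON c.department_id = p.id GROUP BY p.id, p.name HAVING COUNT(*) >= 3

Execution result:
name | sum_hire_year
HR | 6061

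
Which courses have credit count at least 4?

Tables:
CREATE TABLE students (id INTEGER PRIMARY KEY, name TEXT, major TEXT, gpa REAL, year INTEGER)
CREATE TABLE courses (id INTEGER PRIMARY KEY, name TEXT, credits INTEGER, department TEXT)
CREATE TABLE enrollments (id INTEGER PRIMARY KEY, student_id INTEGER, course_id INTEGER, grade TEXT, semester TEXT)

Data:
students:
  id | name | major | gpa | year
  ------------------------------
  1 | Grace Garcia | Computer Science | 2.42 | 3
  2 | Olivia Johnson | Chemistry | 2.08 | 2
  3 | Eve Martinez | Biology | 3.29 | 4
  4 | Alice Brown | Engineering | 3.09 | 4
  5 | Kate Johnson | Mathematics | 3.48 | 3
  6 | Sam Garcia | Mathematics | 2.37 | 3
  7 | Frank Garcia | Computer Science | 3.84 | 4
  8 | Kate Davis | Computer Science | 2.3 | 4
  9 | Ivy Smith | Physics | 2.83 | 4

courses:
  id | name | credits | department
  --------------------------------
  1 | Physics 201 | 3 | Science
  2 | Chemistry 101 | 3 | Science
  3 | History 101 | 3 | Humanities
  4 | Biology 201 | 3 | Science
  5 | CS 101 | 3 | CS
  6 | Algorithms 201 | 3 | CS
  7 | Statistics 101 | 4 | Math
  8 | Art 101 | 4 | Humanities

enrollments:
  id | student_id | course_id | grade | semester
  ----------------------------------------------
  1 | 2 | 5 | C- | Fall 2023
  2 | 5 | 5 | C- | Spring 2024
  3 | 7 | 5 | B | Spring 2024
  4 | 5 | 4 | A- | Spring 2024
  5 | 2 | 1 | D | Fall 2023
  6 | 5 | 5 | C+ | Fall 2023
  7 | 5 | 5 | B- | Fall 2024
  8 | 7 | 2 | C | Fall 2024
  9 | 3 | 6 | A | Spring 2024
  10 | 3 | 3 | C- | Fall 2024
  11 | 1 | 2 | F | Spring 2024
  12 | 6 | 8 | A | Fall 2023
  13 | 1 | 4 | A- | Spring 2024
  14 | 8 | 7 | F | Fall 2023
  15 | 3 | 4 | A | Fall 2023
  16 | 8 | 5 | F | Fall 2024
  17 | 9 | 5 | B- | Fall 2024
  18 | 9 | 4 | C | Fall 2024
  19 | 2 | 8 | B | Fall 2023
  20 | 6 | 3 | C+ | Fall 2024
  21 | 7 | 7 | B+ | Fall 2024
SELECT name, credits FROM courses WHERE credits >= 4

Execution result:
name | credits
Statistics 101 | 4
Art 101 | 4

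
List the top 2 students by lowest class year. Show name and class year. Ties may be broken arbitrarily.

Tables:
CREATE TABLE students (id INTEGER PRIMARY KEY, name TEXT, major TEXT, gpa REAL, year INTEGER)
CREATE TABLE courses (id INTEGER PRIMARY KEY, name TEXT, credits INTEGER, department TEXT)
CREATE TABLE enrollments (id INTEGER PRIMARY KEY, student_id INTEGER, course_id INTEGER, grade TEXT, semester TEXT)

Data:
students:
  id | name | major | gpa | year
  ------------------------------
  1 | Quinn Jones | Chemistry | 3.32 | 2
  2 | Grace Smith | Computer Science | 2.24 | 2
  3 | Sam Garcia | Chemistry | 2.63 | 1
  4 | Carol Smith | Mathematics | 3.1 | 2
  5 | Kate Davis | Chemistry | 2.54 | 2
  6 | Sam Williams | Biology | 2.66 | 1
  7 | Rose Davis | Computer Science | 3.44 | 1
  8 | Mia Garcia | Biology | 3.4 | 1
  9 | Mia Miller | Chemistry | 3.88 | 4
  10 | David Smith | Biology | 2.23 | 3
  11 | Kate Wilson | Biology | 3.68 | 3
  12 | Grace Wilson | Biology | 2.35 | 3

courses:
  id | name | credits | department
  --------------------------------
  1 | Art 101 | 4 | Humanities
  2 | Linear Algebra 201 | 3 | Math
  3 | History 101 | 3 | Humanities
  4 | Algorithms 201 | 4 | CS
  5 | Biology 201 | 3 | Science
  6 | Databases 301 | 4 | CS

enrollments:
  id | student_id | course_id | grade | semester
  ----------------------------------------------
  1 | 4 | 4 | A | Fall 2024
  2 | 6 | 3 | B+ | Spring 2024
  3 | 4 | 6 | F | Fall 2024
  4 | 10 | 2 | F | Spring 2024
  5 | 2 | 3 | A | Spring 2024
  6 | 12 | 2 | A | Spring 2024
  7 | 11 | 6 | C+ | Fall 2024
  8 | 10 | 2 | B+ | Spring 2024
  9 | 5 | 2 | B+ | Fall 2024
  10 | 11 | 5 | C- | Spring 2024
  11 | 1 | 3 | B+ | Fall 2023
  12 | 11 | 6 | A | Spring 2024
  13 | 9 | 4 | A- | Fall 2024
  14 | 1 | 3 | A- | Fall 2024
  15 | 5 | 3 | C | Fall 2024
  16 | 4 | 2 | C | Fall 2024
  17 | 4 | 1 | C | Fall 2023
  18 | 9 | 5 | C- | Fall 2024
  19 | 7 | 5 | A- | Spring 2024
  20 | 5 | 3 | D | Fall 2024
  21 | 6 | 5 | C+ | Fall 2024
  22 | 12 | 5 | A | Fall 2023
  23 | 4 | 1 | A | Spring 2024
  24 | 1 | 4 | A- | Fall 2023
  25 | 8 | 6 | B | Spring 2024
SELECT name, year FROM students ORDER BY year ASC LIMIT 2

Execution result:
name | year
Sam Garcia | 1
Sam Williams | 1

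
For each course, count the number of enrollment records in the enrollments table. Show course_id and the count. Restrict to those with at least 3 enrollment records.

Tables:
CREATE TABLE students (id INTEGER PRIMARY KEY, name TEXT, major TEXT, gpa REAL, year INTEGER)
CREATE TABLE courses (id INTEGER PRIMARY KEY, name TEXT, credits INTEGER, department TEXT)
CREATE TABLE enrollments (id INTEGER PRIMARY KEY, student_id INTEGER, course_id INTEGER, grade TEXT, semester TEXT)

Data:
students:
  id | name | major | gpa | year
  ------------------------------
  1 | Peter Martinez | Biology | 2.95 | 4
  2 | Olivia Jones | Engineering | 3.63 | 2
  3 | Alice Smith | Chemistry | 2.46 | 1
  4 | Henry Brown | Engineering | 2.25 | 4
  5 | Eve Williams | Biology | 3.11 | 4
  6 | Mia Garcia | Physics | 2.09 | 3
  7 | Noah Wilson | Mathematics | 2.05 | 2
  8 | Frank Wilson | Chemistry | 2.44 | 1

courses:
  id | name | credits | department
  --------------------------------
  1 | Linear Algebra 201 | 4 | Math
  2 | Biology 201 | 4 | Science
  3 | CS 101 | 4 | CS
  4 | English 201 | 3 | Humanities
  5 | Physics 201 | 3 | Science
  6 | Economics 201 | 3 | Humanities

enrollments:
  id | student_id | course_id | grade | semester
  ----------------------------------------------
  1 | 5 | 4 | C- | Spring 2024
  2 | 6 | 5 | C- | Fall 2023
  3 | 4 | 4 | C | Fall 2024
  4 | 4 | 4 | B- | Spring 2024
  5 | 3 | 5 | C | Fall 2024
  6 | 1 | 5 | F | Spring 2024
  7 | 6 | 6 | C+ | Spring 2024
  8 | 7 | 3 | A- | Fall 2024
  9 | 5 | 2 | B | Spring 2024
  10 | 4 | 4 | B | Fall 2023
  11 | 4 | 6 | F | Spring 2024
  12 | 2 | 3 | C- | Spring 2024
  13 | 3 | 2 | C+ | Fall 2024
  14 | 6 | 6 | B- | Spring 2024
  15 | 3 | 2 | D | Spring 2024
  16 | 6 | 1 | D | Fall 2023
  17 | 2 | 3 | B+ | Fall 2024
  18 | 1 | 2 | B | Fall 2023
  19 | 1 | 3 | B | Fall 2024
SELECT course_id, COUNT(*) AS enrollment_count FROM enrollments GROUP BY course_id HAVING COUNT(*) >= 3

Execution result:
course_id | enrollment_count
2 | 4
3 | 4
4 | 4
5 | 3
6 | 3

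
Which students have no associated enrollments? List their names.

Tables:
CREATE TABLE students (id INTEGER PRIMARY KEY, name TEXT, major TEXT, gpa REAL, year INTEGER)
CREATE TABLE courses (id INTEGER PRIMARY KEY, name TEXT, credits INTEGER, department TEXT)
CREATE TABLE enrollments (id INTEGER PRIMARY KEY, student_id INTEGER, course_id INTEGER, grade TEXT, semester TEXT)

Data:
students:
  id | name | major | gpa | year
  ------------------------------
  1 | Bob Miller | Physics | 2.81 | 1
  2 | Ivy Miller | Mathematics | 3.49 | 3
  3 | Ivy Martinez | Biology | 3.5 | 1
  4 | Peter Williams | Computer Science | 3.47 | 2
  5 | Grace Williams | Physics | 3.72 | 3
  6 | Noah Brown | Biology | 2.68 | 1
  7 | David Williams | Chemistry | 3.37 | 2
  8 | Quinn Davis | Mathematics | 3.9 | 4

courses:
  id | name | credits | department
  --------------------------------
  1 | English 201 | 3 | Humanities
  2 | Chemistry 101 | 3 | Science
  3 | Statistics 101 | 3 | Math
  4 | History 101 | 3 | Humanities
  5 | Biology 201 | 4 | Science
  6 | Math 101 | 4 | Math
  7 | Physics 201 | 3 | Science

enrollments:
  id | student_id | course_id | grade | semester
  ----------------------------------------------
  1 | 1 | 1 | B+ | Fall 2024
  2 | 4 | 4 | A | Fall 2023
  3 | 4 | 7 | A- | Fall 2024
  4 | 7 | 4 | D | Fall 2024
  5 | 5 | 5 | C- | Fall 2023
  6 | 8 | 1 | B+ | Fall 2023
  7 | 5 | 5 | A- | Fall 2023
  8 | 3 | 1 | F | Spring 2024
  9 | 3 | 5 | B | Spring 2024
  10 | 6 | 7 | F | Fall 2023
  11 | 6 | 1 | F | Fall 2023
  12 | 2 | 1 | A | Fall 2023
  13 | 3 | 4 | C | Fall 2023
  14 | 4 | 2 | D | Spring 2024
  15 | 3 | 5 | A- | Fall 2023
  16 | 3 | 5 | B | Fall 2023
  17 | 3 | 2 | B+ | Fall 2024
SELECT p.name FROM students p LEFT JOIN enrollments c ON c.student_id = p.id WHERE c.id IS NULL

Execution result:
(no rows)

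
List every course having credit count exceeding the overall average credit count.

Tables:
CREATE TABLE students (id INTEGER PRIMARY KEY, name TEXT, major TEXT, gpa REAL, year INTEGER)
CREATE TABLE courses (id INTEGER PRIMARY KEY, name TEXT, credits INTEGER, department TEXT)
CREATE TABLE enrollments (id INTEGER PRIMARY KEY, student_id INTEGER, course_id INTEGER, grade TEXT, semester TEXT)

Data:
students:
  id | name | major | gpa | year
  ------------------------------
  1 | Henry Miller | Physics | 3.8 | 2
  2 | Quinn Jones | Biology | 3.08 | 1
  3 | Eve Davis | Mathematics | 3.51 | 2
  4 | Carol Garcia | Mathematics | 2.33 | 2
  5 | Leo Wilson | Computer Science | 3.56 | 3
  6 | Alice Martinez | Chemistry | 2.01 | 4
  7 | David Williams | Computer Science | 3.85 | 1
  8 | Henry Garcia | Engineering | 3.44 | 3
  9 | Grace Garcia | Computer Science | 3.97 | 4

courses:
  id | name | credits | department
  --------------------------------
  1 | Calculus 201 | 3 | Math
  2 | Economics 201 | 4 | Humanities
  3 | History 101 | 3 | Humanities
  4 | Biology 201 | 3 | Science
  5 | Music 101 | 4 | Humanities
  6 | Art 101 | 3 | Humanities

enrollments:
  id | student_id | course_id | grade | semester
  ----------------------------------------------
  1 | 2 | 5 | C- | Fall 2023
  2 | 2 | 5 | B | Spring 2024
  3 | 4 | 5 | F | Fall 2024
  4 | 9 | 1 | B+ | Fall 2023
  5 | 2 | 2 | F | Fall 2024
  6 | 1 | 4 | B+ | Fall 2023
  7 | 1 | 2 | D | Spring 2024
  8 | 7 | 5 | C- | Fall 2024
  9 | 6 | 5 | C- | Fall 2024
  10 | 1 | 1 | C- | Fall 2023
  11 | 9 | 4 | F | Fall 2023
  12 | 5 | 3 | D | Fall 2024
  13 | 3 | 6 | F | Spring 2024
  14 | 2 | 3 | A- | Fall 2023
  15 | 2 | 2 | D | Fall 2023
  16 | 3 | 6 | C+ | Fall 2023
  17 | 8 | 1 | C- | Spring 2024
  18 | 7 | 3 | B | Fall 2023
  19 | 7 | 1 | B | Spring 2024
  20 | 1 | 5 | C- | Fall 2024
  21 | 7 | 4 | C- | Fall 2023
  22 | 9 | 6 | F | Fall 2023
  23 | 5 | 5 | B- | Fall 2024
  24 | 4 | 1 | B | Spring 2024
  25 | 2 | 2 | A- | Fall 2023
SELECT name, credits FROM courses WHERE credits > (SELECT AVG(credits) FROM courses)

Execution result:
name | credits
Economics 201 | 4
Music 101 | 4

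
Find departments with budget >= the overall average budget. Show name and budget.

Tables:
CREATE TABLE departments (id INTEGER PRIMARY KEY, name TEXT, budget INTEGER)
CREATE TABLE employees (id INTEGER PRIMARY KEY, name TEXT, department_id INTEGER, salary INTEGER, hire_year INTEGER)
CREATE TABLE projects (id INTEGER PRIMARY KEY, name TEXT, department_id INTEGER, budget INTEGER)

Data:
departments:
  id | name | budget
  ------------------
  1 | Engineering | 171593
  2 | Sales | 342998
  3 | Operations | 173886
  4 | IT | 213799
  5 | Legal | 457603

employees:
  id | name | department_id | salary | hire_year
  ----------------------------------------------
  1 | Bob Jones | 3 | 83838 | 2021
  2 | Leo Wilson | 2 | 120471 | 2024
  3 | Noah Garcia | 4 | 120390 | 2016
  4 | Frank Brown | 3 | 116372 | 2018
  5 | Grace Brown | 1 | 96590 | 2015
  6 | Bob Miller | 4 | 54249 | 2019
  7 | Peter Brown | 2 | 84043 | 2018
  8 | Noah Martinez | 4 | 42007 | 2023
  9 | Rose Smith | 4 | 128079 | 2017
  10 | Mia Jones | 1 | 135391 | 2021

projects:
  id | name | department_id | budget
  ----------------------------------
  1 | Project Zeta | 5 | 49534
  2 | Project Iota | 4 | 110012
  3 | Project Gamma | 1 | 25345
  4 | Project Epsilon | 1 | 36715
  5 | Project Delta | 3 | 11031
SELECT name, budget FROM departments WHERE budget >= (SELECT AVG(budget) FROM departments)

Execution result:
name | budget
Sales | 342998
Legal | 457603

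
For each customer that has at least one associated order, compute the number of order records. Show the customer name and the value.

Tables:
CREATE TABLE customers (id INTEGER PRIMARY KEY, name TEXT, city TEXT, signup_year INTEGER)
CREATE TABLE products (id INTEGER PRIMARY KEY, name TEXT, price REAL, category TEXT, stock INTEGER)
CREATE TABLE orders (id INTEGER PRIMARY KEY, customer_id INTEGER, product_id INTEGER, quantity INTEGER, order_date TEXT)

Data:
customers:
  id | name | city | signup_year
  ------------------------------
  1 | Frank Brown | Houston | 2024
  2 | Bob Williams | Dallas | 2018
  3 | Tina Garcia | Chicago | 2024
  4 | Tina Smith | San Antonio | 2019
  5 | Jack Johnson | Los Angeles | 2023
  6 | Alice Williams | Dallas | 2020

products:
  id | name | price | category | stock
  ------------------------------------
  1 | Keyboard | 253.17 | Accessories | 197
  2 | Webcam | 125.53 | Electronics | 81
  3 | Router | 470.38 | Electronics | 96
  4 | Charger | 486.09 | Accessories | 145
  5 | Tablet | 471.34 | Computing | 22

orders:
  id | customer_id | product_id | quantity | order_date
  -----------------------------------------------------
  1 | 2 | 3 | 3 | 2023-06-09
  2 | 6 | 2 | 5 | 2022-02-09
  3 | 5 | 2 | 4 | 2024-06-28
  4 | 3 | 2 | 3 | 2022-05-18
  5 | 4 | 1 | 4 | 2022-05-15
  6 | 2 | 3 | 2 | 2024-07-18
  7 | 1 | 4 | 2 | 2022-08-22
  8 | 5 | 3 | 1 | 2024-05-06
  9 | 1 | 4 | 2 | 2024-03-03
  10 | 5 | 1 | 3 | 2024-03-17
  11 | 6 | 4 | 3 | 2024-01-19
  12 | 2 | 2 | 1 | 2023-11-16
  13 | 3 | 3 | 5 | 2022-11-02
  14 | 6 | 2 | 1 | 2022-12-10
SELECT p.name, COUNT(*) AS n FROM orders c JOIN customers p ON c.customer_id = p.id GROUP BY p.id, p.name

Execution result:
name | n
Frank Brown | 2
Bob Williams | 3
Tina Garcia | 2
Tina Smith | 1
Jack Johnson | 3
Alice Williams | 3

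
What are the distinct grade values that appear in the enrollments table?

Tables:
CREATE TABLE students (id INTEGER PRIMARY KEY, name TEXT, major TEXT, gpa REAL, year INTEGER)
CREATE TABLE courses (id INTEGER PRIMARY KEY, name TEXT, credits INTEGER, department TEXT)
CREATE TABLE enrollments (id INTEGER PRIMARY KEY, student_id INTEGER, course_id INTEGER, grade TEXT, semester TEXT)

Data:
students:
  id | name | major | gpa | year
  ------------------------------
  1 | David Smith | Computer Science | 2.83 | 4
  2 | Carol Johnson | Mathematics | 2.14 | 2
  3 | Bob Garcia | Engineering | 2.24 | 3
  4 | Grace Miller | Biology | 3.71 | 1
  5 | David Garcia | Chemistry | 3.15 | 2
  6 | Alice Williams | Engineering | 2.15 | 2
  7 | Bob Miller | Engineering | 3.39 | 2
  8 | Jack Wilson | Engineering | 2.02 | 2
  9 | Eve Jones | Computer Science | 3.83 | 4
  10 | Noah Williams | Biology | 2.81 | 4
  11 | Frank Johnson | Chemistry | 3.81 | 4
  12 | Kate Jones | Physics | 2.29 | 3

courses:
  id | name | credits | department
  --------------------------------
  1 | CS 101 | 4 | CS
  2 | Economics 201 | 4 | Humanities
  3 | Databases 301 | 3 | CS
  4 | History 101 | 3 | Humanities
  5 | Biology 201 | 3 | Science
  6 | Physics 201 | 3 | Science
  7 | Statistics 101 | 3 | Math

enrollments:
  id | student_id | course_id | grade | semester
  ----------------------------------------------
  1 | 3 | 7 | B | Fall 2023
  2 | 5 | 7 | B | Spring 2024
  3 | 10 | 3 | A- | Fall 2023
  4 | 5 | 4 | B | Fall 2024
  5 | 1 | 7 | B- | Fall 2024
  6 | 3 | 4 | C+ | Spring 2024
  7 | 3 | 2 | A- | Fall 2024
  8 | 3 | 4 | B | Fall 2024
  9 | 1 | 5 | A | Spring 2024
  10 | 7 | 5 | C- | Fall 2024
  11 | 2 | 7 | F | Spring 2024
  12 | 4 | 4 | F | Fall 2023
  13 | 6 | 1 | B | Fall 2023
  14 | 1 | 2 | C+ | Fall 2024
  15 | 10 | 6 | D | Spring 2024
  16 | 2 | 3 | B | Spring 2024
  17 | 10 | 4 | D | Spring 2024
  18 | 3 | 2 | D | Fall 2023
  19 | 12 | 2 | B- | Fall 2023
SELECT DISTINCT grade FROM enrollments

Execution result:
grade
B
A-
B-
C+
A
C-
F
D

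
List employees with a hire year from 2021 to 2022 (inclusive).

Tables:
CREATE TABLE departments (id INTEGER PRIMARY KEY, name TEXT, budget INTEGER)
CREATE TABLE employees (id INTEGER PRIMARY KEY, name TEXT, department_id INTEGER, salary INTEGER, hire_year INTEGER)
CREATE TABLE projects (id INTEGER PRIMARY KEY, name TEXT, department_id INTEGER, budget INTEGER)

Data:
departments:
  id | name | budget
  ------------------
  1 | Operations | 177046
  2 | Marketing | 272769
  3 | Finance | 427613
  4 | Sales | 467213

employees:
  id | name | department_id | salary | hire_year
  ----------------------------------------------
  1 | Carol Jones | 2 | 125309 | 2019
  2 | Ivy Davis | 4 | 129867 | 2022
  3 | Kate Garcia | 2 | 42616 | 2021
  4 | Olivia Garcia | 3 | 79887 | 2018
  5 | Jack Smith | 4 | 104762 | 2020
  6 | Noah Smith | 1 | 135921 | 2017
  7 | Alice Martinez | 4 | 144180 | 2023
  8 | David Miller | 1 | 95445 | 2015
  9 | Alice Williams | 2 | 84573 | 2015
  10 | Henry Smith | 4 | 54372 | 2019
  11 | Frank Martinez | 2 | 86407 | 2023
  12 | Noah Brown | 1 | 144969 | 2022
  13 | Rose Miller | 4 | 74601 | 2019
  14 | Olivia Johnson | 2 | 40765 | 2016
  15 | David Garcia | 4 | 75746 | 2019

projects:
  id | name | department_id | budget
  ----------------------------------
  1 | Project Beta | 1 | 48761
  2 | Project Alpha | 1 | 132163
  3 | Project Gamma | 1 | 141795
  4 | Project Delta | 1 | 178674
SELECT name, hire_year FROM employees WHERE hire_year BETWEEN 2021 AND 2022

Execution result:
name | hire_year
Ivy Davis | 2022
Kate Garcia | 2021
Noah Brown | 2022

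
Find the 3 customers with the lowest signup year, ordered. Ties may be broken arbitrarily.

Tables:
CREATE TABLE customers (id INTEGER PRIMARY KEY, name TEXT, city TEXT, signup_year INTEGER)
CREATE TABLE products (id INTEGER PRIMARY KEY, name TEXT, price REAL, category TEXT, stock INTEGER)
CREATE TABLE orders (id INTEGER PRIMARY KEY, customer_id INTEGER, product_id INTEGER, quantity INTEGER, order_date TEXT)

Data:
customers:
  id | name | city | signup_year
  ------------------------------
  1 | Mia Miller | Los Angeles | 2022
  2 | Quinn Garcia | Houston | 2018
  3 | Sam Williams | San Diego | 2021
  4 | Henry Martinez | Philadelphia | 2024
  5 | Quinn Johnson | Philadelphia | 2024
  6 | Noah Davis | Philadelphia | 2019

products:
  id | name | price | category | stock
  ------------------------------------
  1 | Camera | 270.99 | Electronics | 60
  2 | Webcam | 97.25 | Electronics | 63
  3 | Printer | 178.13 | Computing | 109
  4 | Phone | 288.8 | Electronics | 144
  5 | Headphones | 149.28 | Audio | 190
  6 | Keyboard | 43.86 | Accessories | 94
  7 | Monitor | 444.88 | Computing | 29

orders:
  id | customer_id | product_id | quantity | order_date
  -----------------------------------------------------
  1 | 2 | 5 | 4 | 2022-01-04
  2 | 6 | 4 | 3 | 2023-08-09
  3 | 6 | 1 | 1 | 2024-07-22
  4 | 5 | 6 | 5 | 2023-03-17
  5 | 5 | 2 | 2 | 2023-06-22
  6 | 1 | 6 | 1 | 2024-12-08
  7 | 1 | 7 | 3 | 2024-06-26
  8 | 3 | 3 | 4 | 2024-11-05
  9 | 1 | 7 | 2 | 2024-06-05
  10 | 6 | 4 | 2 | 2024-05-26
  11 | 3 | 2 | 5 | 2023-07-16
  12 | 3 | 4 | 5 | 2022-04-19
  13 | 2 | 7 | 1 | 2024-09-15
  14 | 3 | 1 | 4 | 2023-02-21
SELECT name, signup_year FROM customers ORDER BY signup_year ASC LIMIT 3

Execution result:
name | signup_year
Quinn Garcia | 2018
Noah Davis | 2019
Sam Williams | 2021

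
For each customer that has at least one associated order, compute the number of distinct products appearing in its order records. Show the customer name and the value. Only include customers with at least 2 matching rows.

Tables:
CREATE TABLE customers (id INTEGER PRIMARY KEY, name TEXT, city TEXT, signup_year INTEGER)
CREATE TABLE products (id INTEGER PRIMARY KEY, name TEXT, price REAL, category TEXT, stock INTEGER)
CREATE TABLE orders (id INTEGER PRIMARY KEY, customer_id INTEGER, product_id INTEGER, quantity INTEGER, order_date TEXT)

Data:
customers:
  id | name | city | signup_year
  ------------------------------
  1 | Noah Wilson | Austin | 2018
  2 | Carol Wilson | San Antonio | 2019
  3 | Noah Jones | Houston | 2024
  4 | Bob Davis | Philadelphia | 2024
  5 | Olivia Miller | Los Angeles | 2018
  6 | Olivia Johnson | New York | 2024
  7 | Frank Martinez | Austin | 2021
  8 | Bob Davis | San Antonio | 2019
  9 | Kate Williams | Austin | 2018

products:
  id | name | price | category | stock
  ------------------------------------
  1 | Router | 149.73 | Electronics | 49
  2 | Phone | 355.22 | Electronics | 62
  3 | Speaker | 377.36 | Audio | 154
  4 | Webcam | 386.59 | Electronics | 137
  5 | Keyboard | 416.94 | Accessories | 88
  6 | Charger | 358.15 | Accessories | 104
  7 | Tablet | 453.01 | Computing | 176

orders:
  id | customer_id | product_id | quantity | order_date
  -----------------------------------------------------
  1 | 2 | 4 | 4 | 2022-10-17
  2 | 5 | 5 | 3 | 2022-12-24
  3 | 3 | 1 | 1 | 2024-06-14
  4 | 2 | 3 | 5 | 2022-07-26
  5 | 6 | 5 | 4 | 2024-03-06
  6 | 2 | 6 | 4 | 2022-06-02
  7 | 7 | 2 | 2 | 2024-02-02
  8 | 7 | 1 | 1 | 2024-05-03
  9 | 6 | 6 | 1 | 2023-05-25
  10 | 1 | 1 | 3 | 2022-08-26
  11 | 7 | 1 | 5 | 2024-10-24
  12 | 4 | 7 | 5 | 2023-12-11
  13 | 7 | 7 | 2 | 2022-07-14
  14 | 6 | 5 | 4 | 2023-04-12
SELECT p.name, COUNT(DISTINCT c.product_id) AS distinct_product_count FROM orders c JOIN customers p ON c.customer_id = p.id GROUP BY p.id, p.name HAVING COUNT(*) >= 2

Execution result:
name | distinct_product_count
Carol Wilson | 3
Olivia Johnson | 2
Frank Martinez | 3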